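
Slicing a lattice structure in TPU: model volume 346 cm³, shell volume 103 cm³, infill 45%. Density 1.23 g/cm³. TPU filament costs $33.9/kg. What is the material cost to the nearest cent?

$8.85

Interior volume = 346 − 103 = 243 cm³.
Deposited infill = 0.45 × 243 = 109.35 cm³.
Deposited volume = 103 + 109.35, so 212.35 cm³.
Mass = 212.35 × 1.23 = 261.1905 g.
At $33.9/kg: 261.1905/1000 × 33.9 = $8.85.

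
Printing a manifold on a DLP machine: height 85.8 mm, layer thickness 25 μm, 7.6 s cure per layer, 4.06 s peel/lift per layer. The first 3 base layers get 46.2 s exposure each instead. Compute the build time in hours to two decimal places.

11.15 hours

Layers = ⌈85.8/0.025⌉ = 3432.
Bottom layers = 3 × (46.2 + 4.06), so 150.78 s.
Normal layers = 3429 × (7.6 + 4.06) = 39982.14 s.
Sum: 150.78 + 39982.14 = 40132.92 s → 11.15 hours.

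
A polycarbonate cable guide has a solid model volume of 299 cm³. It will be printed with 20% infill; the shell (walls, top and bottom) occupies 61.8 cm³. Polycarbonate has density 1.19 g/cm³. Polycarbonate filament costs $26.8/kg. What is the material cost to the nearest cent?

Infill region = 299 − 61.8, so 237.2 cm³.
Deposited infill: 0.20 × 237.2 → 47.44 cm³.
Total extruded: 61.8 + 47.44 → 109.24 cm³.
Mass: 109.24 × 1.19 → 129.9956 g.
Cost = 129.9956 g / 1000 × $26.8/kg = $3.48.

$3.48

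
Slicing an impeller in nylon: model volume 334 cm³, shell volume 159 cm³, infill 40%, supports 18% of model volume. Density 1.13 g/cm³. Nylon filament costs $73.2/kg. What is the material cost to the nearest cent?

Volume inside the shell = 334 − 159, so 175 cm³.
Infill deposited: 0.40 × 175 → 70 cm³.
Support = 0.18 × 334, so 60.12 cm³.
Total printed volume: 159 + 70 + 60.12 → 289.12 cm³.
Mass: 289.12 × 1.13 → 326.7056 g.
Cost = 326.7056 g / 1000 × $73.2/kg = $23.91.

$23.91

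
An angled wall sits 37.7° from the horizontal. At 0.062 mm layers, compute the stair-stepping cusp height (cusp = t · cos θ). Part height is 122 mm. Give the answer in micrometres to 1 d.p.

49.1 μm

cos(37.7°) = 0.7912, so cusp = 0.062 × 0.7912 = 0.049054 mm → 49.1 μm.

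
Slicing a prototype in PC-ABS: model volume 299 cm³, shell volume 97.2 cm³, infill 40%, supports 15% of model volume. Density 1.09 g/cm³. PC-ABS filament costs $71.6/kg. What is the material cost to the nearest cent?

Interior volume = 299 − 97.2 = 201.8 cm³.
Infill volume: 0.40 × 201.8 → 80.72 cm³.
Support: 0.15 × 299 → 44.85 cm³.
Total printed volume = 97.2 + 80.72 + 44.85 = 222.77 cm³.
Mass = 222.77 × 1.09 = 242.8193 g.
At $71.6/kg: 242.8193/1000 × 71.6 = $17.39.

$17.39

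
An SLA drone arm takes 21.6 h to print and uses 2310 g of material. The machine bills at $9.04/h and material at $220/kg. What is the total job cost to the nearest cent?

Machine-time cost = 9.04 × 21.6, so $195.264.
Material cost: 220 × 2310/1000 → $508.20.
Total = 195.264 + 508.20 = 703.464 ≈ $703.46.

$703.46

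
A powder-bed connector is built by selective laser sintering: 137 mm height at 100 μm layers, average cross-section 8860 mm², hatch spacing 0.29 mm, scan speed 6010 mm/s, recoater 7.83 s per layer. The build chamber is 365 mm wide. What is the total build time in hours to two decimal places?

4.91 hours

Layer count = ceil(137 / 0.1) = 1370.
Hatch length per layer = 8860 / 0.29 = 30551.7 mm.
Laser time per layer: 30551.7 / 6010 → 5.0835 s.
Per-layer time = 5.0835 + 7.83, so 12.9135 s.
Build time = 1370 × 12.9135 = 17691.495 s = 4.91 hours.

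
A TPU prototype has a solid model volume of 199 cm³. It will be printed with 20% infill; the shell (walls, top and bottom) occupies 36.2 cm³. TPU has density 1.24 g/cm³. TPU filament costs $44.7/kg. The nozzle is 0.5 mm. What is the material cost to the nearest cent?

$3.81

Infill region = 199 − 36.2 = 162.8 cm³.
Deposited infill: 0.20 × 162.8 → 32.56 cm³.
Total printed volume = 36.2 + 32.56, so 68.76 cm³.
Mass = 68.76 × 1.24 = 85.2624 g.
Cost = 85.2624 g / 1000 × $44.7/kg = $3.81.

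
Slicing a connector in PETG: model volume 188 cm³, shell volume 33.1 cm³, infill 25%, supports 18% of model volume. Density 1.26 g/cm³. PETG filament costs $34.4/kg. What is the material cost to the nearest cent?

Infill region: 188 − 33.1 → 154.9 cm³.
Infill deposited = 0.25 × 154.9, so 38.725 cm³.
Support: 0.18 × 188 → 33.84 cm³.
Deposited volume = 33.1 + 38.725 + 33.84 = 105.665 cm³.
Mass = 105.665 × 1.26 = 133.1379 g.
Cost = 133.1379 g / 1000 × $34.4/kg = $4.58.

$4.58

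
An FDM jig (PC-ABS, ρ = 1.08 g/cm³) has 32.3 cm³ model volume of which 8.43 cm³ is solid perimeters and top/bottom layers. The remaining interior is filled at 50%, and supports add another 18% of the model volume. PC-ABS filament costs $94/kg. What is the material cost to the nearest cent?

$2.66

Infill region = 32.3 − 8.43, so 23.87 cm³.
Infill volume: 0.50 × 23.87 → 11.935 cm³.
Support: 0.18 × 32.3 → 5.814 cm³.
Total printed volume: 8.43 + 11.935 + 5.814 → 26.179 cm³.
Mass: 26.179 × 1.08 → 28.27332 g.
At $94/kg: 28.27332/1000 × 94 = $2.66.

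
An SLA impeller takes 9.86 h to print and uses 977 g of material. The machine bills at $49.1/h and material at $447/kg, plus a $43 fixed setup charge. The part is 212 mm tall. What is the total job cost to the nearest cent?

$963.85

Time charge = 49.1 × 9.86, so $484.126.
Material charge: 447 × 977/1000 → $436.719.
Adding setup: 484.126 + 436.719 + 43 → 963.845 ≈ $963.85.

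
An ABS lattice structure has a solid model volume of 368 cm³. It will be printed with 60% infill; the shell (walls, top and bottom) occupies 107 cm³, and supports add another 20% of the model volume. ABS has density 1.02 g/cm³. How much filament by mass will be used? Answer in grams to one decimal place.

Interior volume: 368 − 107 → 261 cm³.
Infill volume = 0.60 × 261, so 156.6 cm³.
Support = 0.20 × 368, so 73.6 cm³.
Total extruded = 107 + 156.6 + 73.6 = 337.2 cm³.
Mass = 337.2 × 1.02, so 343.944 g.

343.9 g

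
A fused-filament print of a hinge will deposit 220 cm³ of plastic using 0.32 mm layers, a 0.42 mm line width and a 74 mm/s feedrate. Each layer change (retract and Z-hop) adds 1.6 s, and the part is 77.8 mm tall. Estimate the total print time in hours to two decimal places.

Extrusion cross-section = 0.32 × 0.42, so 0.1344 mm².
Toolpath length = 220 cm³ / 0.1344 mm² = 220000 / 0.1344 = 1636904.8 mm.
Time extruding = 1636904.8 / 74, so 22120.3 s.
Layer count = ceil(77.8 / 0.32) = 244.
Layer-change overhead: 244 × 1.6 → 390.4 s.
Total = 22120.3 + 390.4 = 22510.7 s = 6.25 hours.

6.25 hours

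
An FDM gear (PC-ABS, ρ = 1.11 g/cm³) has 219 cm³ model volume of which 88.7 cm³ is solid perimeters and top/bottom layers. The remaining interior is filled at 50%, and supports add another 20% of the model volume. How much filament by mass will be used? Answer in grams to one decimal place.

Interior volume = 219 − 88.7, so 130.3 cm³.
Infill volume = 0.50 × 130.3 = 65.15 cm³.
Support = 0.20 × 219 = 43.8 cm³.
Total extruded = 88.7 + 65.15 + 43.8 = 197.65 cm³.
Mass = 197.65 × 1.11 = 219.3915 g.

219.4 g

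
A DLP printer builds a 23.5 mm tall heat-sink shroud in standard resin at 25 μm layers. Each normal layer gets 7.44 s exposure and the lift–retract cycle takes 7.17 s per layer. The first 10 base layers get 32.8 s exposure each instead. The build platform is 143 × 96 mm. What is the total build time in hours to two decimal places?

3.89 hours

Layer count = ceil(23.5 / 0.025) = 940.
Burn-in layers: 10 × (32.8 + 7.17) → 399.7 s.
Remaining layers: 930 × (7.44 + 7.17) → 13587.3 s.
Sum: 399.7 + 13587.3 = 13987 s → 3.89 hours.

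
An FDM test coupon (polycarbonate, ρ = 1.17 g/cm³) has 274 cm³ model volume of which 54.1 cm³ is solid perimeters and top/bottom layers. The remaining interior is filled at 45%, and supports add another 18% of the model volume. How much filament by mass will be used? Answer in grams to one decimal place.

Interior volume: 274 − 54.1 → 219.9 cm³.
Infill deposited: 0.45 × 219.9 → 98.955 cm³.
Support: 0.18 × 274 → 49.32 cm³.
Deposited volume: 54.1 + 98.955 + 49.32 → 202.375 cm³.
Mass: 202.375 × 1.17 → 236.77875 g.

236.8 g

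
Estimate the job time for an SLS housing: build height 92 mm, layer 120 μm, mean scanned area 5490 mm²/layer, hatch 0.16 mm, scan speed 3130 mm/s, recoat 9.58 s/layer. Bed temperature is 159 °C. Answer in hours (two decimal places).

Layers = ⌈92/0.12⌉ = 767.
Per-layer scan distance: 5490 / 0.16 → 34312.5 mm.
Per-layer scan time = 34312.5 / 3130 = 10.9625 s.
Per-layer time = 10.9625 + 9.58 = 20.5425 s.
Total: 767 × 20.5425 s = 15756.0975 s → 4.38 hours.

4.38 hours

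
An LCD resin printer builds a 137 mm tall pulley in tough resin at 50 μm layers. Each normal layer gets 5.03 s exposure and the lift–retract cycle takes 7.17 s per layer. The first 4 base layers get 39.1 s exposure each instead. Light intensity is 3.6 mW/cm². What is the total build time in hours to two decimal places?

9.32 hours

Number of layers: 137 / 0.05 → 2740 (rounded up).
Burn-in layers: 4 × (39.1 + 7.17) → 185.08 s.
Regular layers = 2736 × (5.03 + 7.17), so 33379.2 s.
Total = 185.08 + 33379.2 = 33564.28 s = 9.32 hours.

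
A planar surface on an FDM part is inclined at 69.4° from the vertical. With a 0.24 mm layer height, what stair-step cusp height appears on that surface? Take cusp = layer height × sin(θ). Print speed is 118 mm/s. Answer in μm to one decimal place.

224.7 μm

Cusp = layer height × sin(69.4°) = 0.24 × 0.9361 = 0.224664 mm = 224.7 μm.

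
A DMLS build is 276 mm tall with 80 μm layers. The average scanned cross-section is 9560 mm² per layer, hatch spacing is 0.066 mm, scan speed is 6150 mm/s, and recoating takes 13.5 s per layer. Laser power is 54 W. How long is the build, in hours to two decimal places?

35.51 hours

Layer count = ceil(276 / 0.08) = 3450.
Hatch length per layer: 9560 / 0.066 → 144848.5 mm.
Per-layer scan time = 144848.5 / 6150 = 23.5526 s.
Layer cycle = 23.5526 + 13.5 = 37.0526 s.
Build time = 3450 × 37.0526 = 127831.47 s = 35.51 hours.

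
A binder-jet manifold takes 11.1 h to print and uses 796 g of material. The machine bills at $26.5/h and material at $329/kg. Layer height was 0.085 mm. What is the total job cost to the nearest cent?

Machine cost = 26.5 × 11.1 = $294.15.
Material charge = 329 × 796/1000, so $261.884.
Job cost: 294.15 + 261.884 = 556.034 ≈ $556.03.

$556.03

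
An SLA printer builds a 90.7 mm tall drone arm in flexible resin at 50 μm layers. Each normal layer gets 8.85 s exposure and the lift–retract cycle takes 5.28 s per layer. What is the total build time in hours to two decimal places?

7.12 hours

Layers = ⌈90.7/0.05⌉ = 1814.
Each layer takes = 8.85 + 5.28 = 14.13 s.
Build time: 1814 × 14.13 s = 25631.82 s, i.e. 7.12 hours.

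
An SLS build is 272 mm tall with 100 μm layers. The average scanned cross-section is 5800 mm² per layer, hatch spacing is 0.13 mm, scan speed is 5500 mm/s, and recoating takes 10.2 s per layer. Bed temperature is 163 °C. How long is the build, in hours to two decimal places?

Layer count = ceil(272 / 0.1) = 2720.
Per-layer scan distance: 5800 / 0.13 → 44615.4 mm.
Scan time per layer = 44615.4 / 5500, so 8.1119 s.
Layer cycle: 8.1119 + 10.2 → 18.3119 s.
2720 layers × 18.3119 s/layer = 49808.368 s, i.e. 13.84 hours.

13.84 hours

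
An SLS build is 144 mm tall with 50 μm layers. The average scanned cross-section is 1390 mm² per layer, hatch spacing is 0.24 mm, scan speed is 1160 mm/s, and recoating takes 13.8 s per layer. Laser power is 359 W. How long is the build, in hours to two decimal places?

Number of layers: 144 / 0.05 → 2880 (rounded up).
Hatch length per layer = 1390 / 0.24, so 5791.7 mm.
Scan time per layer = 5791.7 / 1160, so 4.9928 s.
Per-layer time = 4.9928 + 13.8 = 18.7928 s.
2880 layers × 18.7928 s/layer = 54123.264 s, i.e. 15.03 hours.

15.03 hours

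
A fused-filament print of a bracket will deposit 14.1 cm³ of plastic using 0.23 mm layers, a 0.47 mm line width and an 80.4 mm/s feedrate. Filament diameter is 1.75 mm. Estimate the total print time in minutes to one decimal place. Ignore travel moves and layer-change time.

Line area: 0.23 × 0.47 → 0.1081 mm².
Path length: 14100 mm³ / 0.1081 mm² → 130434.8 mm.
Extrusion time = 130434.8 / 80.4, so 1622.3 s.
Converting: 1622.3 s = 27.0 minutes.

27.0 minutes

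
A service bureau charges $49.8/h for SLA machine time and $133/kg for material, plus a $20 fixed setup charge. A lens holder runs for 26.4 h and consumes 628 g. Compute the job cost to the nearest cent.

Machine cost = 49.8 × 26.4 = $1314.72.
Material cost: 133 × 628/1000 → $83.524.
Adding setup: 1314.72 + 83.524 + 20 → 1418.244 ≈ $1418.24.

$1418.24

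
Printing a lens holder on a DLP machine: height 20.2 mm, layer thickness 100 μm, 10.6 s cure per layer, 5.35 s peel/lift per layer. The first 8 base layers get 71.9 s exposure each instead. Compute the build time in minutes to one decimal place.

Number of layers: 20.2 / 0.1 → 202 (rounded up).
Bottom layers = 8 × (71.9 + 5.35), so 618 s.
Remaining layers = 194 × (10.6 + 5.35) = 3094.3 s.
Sum: 618 + 3094.3 = 3712.3 s → 61.9 minutes.

61.9 minutes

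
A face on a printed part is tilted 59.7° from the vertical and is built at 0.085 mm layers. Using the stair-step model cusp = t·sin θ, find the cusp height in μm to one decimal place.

Cusp = layer height × sin(59.7°) = 0.085 × 0.8634 = 0.073389 mm = 73.4 μm.

73.4 μm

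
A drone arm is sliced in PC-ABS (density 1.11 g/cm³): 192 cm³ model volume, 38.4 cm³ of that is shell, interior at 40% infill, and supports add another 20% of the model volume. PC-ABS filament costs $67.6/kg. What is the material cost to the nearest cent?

Infill region: 192 − 38.4 → 153.6 cm³.
Deposited infill = 0.40 × 153.6 = 61.44 cm³.
Support = 0.20 × 192 = 38.4 cm³.
Total extruded = 38.4 + 61.44 + 38.4 = 138.24 cm³.
Mass = 138.24 × 1.11 = 153.4464 g.
At $67.6/kg: 153.4464/1000 × 67.6 = $10.37.

$10.37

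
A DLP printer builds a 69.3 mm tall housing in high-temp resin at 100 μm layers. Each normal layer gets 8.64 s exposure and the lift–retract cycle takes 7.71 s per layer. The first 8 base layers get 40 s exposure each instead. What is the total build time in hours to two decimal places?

3.22 hours

Layers = ⌈69.3/0.1⌉ = 693.
Burn-in layers = 8 × (40 + 7.71) = 381.68 s.
Normal layers = 685 × (8.64 + 7.71), so 11199.75 s.
Sum: 381.68 + 11199.75 = 11581.43 s → 3.22 hours.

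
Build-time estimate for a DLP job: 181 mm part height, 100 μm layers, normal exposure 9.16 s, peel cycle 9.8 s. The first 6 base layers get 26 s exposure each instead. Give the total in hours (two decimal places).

9.56 hours

Layers = ⌈181/0.1⌉ = 1810.
Burn-in layers = 6 × (26 + 9.8), so 214.8 s.
Remaining layers = 1804 × (9.16 + 9.8) = 34203.84 s.
Total = 214.8 + 34203.84 = 34418.64 s = 9.56 hours.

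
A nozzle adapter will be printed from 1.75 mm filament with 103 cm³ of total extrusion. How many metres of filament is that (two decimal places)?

42.82 m

A = π r² = π × 0.875² = 2.4053 mm².
L = 103000 mm³ / 2.4053 mm² = 42822.1 mm, i.e. 42.82 m.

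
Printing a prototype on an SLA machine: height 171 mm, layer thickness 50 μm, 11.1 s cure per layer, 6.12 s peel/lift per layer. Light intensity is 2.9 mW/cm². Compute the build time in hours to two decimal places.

16.36 hours

Number of layers: 171 / 0.05 → 3420 (rounded up).
Cycle time: 11.1 + 6.12 → 17.22 s.
Build time: 3420 × 17.22 s = 58892.4 s, i.e. 16.36 hours.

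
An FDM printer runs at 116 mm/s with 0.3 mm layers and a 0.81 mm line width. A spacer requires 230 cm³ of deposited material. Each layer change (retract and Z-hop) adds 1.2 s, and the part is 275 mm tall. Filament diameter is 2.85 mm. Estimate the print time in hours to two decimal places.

Extrusion cross-section = 0.3 × 0.81, so 0.243 mm².
Toolpath length = 230 cm³ / 0.243 mm² = 230000 / 0.243 = 946502.1 mm.
Time extruding: 946502.1 / 116 → 8159.5 s.
Layer count = ceil(275 / 0.3) = 917.
Layer-change overhead = 917 × 1.2, so 1100.4 s.
Total = 8159.5 + 1100.4 = 9259.9 s = 2.57 hours.

2.57 hours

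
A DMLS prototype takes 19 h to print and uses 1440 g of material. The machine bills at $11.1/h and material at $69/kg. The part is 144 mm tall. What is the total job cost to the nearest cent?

Time charge: 11.1 × 19 → $210.90.
Material charge = 69 × 1440/1000 = $99.36.
Total = 210.90 + 99.36 = $310.26.

$310.26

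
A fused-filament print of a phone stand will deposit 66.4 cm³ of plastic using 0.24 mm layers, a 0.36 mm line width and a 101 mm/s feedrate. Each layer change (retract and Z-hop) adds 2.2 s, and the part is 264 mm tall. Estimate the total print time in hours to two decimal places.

2.79 hours

Extrusion cross-section = 0.24 × 0.36 = 0.0864 mm².
Toolpath length = 66.4 cm³ / 0.0864 mm² = 66400 / 0.0864 = 768518.5 mm.
Time extruding = 768518.5 / 101 = 7609.1 s.
Number of layers: 264 / 0.24 → 1100 (rounded up).
Z-hop total = 1100 × 2.2 = 2420 s.
Altogether 7609.1 + 2420 = 10029.1 s, i.e. 2.79 hours.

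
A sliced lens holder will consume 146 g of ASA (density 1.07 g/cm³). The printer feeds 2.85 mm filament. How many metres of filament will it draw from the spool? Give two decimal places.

21.39 m

Volume = 146 g / 1.07 g·cm⁻³ = 136.4486 cm³ = 136448.6 mm³.
Filament cross-section = π × (2.85/2)² = 6.3794 mm².
L = V/A = 136448.6/6.3794 = 21388.94 mm → 21.39 m.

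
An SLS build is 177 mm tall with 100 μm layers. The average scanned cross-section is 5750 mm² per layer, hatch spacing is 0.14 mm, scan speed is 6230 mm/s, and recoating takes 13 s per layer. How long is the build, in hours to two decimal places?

9.63 hours

Layers = ⌈177/0.1⌉ = 1770.
Scan path per layer: 5750 / 0.14 → 41071.4 mm.
Per-layer scan time: 41071.4 / 6230 → 6.5925 s.
Per-layer time = 6.5925 + 13 = 19.5925 s.
Build time = 1770 × 19.5925 = 34678.725 s = 9.63 hours.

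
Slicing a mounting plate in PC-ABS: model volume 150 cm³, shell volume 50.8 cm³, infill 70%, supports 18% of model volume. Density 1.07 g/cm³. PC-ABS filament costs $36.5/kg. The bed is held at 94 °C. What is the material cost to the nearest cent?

Volume inside the shell = 150 − 50.8 = 99.2 cm³.
Infill volume = 0.70 × 99.2 = 69.44 cm³.
Support = 0.18 × 150 = 27 cm³.
Total printed volume = 50.8 + 69.44 + 27 = 147.24 cm³.
Mass = 147.24 × 1.07 = 157.5468 g.
Cost = 157.5468 g / 1000 × $36.5/kg = $5.75.

$5.75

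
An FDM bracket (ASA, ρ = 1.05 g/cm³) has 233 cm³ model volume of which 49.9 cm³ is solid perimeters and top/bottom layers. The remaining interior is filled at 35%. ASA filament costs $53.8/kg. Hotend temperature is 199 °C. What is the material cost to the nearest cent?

Volume inside the shell = 233 − 49.9 = 183.1 cm³.
Infill volume = 0.35 × 183.1, so 64.085 cm³.
Deposited volume = 49.9 + 64.085 = 113.985 cm³.
Mass = 113.985 × 1.05, so 119.68425 g.
Cost = 119.68425 g / 1000 × $53.8/kg = $6.44.

$6.44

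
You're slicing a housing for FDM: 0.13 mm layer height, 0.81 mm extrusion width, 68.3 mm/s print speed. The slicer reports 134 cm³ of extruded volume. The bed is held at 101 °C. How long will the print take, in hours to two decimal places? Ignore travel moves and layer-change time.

5.18 hours

Line area: 0.13 × 0.81 → 0.1053 mm².
Toolpath length = 134 cm³ / 0.1053 mm² = 134000 / 0.1053 = 1272554.6 mm.
Print-move time = 1272554.6 / 68.3 = 18631.8 s.
Converting: 18631.8 s = 5.18 hours.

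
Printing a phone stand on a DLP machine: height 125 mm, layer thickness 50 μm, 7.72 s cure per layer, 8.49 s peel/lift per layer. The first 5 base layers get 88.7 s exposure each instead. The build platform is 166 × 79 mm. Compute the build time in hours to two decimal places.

Layer count = ceil(125 / 0.05) = 2500.
Bottom layers: 5 × (88.7 + 8.49) → 485.95 s.
Remaining layers = 2495 × (7.72 + 8.49) = 40443.95 s.
Sum: 485.95 + 40443.95 = 40929.9 s → 11.37 hours.

11.37 hours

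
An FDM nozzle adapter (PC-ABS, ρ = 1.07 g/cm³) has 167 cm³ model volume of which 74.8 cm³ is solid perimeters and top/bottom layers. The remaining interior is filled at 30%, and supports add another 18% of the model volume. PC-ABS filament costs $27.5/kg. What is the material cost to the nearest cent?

Volume inside the shell = 167 − 74.8 = 92.2 cm³.
Deposited infill: 0.30 × 92.2 → 27.66 cm³.
Support = 0.18 × 167 = 30.06 cm³.
Total printed volume = 74.8 + 27.66 + 30.06 = 132.52 cm³.
Mass: 132.52 × 1.07 → 141.7964 g.
Cost = 141.7964 g / 1000 × $27.5/kg = $3.90.

$3.90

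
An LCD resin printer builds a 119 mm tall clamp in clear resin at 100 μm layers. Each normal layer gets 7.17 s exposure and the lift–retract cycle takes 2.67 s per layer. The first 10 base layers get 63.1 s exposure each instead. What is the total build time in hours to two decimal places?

Number of layers: 119 / 0.1 → 1190 (rounded up).
Bottom layers: 10 × (63.1 + 2.67) → 657.7 s.
Regular layers: 1180 × (7.17 + 2.67) → 11611.2 s.
Sum: 657.7 + 11611.2 = 12268.9 s → 3.41 hours.

3.41 hours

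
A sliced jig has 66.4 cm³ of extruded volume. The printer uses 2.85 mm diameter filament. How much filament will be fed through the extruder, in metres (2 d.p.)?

10.41 m

Filament cross-section = π × (2.85/2)² = 6.3794 mm².
Length = 66.4 cm³ / 6.3794 mm² = 66400 / 6.3794 = 10408.5 mm = 10.41 m.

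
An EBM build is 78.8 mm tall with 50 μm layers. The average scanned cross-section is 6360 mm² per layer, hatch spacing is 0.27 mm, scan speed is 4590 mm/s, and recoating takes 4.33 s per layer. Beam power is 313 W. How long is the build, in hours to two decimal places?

4.14 hours

Layers = ⌈78.8/0.05⌉ = 1576.
Hatch length per layer = 6360 / 0.27 = 23555.6 mm.
Scan time per layer = 23555.6 / 4590 = 5.1319 s.
Layer cycle: 5.1319 + 4.33 → 9.4619 s.
1576 layers × 9.4619 s/layer = 14911.9544 s, i.e. 4.14 hours.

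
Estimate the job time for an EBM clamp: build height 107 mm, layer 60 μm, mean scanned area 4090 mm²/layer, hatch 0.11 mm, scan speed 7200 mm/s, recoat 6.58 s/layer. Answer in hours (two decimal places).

Number of layers: 107 / 0.06 → 1784 (rounded up).
Per-layer scan distance: 4090 / 0.11 → 37181.8 mm.
Scan time per layer = 37181.8 / 7200, so 5.1641 s.
Layer cycle: 5.1641 + 6.58 → 11.7441 s.
Total: 1784 × 11.7441 s = 20951.4744 s → 5.82 hours.

5.82 hours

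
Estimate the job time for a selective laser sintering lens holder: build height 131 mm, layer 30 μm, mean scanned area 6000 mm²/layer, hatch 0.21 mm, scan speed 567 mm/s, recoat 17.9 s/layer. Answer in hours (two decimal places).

Layer count = ceil(131 / 0.03) = 4367.
Scan path per layer: 6000 / 0.21 → 28571.4 mm.
Scan time per layer = 28571.4 / 567 = 50.3905 s.
Per-layer time = 50.3905 + 17.9, so 68.2905 s.
Build time = 4367 × 68.2905 = 298224.6135 s = 82.84 hours.

82.84 hours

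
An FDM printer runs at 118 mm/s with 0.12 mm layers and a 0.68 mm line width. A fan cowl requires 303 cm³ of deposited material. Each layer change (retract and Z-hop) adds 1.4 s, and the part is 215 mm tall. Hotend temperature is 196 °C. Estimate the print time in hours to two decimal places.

9.44 hours

Extrusion cross-section = 0.12 × 0.68 = 0.0816 mm².
Total extruded path = 303000/0.0816 = 3713235.3 mm.
Time extruding = 3713235.3 / 118 = 31468.1 s.
Layers = ⌈215/0.12⌉ = 1792.
Layer-change overhead = 1792 × 1.4 = 2508.8 s.
Altogether 31468.1 + 2508.8 = 33976.9 s, i.e. 9.44 hours.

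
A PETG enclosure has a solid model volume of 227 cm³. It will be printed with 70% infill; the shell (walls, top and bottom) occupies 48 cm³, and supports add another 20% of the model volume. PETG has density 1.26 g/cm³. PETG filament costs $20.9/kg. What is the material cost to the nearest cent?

Interior volume: 227 − 48 → 179 cm³.
Infill deposited: 0.70 × 179 → 125.3 cm³.
Support = 0.20 × 227, so 45.4 cm³.
Total extruded = 48 + 125.3 + 45.4 = 218.7 cm³.
Mass: 218.7 × 1.26 → 275.562 g.
Cost = 275.562 g / 1000 × $20.9/kg = $5.76.

$5.76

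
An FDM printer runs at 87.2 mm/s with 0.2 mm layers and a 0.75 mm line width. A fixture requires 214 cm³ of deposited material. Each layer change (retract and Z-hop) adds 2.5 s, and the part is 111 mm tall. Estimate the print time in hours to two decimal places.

Line area = 0.2 × 0.75, so 0.15 mm².
Total extruded path = 214000/0.15 = 1426666.7 mm.
Extrusion time: 1426666.7 / 87.2 → 16360.9 s.
Layers = ⌈111/0.2⌉ = 555.
Non-print overhead = 555 × 2.5 = 1387.5 s.
Altogether 16360.9 + 1387.5 = 17748.4 s, i.e. 4.93 hours.

4.93 hours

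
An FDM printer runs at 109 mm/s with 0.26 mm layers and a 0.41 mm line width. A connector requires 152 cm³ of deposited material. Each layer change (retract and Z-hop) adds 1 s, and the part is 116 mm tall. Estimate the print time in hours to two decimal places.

3.76 hours

Line area: 0.26 × 0.41 → 0.1066 mm².
Path length: 152000 mm³ / 0.1066 mm² → 1425891.2 mm.
Print-move time = 1425891.2 / 109, so 13081.6 s.
Number of layers: 116 / 0.26 → 447 (rounded up).
Non-print overhead: 447 × 1 → 447 s.
Altogether 13081.6 + 447 = 13528.6 s, i.e. 3.76 hours.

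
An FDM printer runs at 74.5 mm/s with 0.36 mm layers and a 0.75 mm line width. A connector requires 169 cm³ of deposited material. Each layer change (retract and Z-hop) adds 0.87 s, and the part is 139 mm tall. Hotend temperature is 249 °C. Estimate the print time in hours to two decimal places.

2.43 hours

Bead cross-section = 0.36 × 0.75, so 0.27 mm².
Path length: 169000 mm³ / 0.27 mm² → 625925.9 mm.
Time extruding = 625925.9 / 74.5, so 8401.7 s.
Layer count = ceil(139 / 0.36) = 387.
Non-print overhead = 387 × 0.87 = 336.69 s.
Altogether 8401.7 + 336.69 = 8738.39 s, i.e. 2.43 hours.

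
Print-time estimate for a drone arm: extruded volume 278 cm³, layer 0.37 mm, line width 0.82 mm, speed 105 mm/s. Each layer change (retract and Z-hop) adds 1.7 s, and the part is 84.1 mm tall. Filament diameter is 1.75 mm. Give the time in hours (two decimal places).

Bead cross-section = 0.37 × 0.82, so 0.3034 mm².
Path length: 278000 mm³ / 0.3034 mm² → 916282.1 mm.
Extrusion time: 916282.1 / 105 → 8726.5 s.
Layer count = ceil(84.1 / 0.37) = 228.
Layer-change overhead = 228 × 1.7 = 387.6 s.
Altogether 8726.5 + 387.6 = 9114.1 s, i.e. 2.53 hours.

2.53 hours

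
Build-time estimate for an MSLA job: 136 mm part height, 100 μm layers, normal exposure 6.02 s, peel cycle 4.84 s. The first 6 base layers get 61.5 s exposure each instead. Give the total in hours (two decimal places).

4.20 hours

Number of layers: 136 / 0.1 → 1360 (rounded up).
Burn-in layers: 6 × (61.5 + 4.84) → 398.04 s.
Regular layers = 1354 × (6.02 + 4.84), so 14704.44 s.
Sum: 398.04 + 14704.44 = 15102.48 s → 4.20 hours.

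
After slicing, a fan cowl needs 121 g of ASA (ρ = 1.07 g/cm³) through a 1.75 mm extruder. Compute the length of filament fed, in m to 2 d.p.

Extruded volume: 121/1.07 = 113.0841 cm³ (113084.1 mm³).
Filament cross-section = π × (1.75/2)² = 2.4053 mm².
Length = 113084.1 / 2.4053 = 47014.55 mm = 47.01 m.

47.01 m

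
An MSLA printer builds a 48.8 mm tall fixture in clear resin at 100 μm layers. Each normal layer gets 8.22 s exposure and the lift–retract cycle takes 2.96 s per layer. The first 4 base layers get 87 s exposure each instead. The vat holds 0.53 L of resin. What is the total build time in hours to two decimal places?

Number of layers: 48.8 / 0.1 → 488 (rounded up).
Base layers = 4 × (87 + 2.96), so 359.84 s.
Normal layers: 484 × (8.22 + 2.96) → 5411.12 s.
Sum: 359.84 + 5411.12 = 5770.96 s → 1.60 hours.

1.60 hours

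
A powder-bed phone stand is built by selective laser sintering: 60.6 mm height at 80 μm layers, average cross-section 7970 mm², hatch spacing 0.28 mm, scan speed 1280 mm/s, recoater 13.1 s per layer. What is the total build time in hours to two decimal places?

7.44 hours

Number of layers: 60.6 / 0.08 → 758 (rounded up).
Per-layer scan distance = 7970 / 0.28 = 28464.3 mm.
Laser time per layer = 28464.3 / 1280 = 22.2377 s.
Per-layer time = 22.2377 + 13.1 = 35.3377 s.
Total: 758 × 35.3377 s = 26785.9766 s → 7.44 hours.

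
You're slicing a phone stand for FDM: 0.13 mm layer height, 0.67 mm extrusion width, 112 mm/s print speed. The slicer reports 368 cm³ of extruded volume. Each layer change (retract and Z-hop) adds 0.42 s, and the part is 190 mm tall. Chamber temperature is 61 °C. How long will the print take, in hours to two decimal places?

Extrusion cross-section: 0.13 × 0.67 → 0.0871 mm².
Path length: 368000 mm³ / 0.0871 mm² → 4225028.7 mm.
Print-move time = 4225028.7 / 112, so 37723.5 s.
Number of layers: 190 / 0.13 → 1462 (rounded up).
Z-hop total = 1462 × 0.42 = 614.04 s.
Total = 37723.5 + 614.04 = 38337.54 s = 10.65 hours.

10.65 hours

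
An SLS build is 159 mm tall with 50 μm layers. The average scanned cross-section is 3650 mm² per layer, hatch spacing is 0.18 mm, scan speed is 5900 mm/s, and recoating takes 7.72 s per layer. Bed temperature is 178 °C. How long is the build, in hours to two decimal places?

Number of layers: 159 / 0.05 → 3180 (rounded up).
Scan path per layer: 3650 / 0.18 → 20277.8 mm.
Per-layer scan time = 20277.8 / 5900, so 3.4369 s.
Time per layer: 3.4369 + 7.72 → 11.1569 s.
3180 layers × 11.1569 s/layer = 35478.942 s, i.e. 9.86 hours.

9.86 hours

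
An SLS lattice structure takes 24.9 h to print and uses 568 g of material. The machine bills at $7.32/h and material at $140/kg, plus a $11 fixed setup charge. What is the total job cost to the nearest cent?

Machine cost = 7.32 × 24.9 = $182.268.
Material charge = 140 × 568/1000, so $79.52.
Adding setup: 182.268 + 79.52 + 11 → 272.788 ≈ $272.79.

$272.79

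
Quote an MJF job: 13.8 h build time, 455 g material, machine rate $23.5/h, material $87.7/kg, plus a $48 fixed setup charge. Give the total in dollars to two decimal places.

$412.20

Time charge = 23.5 × 13.8 = $324.30.
Feedstock cost: 87.7 × 455/1000 → $39.9035.
Adding setup: 324.30 + 39.9035 + 48 → 412.2035 ≈ $412.20.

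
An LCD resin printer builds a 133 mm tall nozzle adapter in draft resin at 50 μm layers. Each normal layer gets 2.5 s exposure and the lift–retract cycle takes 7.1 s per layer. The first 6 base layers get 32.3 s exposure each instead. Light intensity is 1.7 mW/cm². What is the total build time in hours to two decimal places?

Layer count = ceil(133 / 0.05) = 2660.
Bottom layers = 6 × (32.3 + 7.1) = 236.4 s.
Normal layers = 2654 × (2.5 + 7.1), so 25478.4 s.
Sum: 236.4 + 25478.4 = 25714.8 s → 7.14 hours.

7.14 hours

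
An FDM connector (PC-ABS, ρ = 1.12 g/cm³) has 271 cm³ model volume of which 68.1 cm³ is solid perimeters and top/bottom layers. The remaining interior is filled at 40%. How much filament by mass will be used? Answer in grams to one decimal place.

Infill region = 271 − 68.1, so 202.9 cm³.
Infill deposited: 0.40 × 202.9 → 81.16 cm³.
Total extruded: 68.1 + 81.16 → 149.26 cm³.
Mass = 149.26 × 1.12, so 167.1712 g.

167.2 g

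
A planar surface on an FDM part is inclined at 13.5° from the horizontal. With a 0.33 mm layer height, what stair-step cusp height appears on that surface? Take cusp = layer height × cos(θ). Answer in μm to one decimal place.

320.9 μm

Cusp = layer height × cos(13.5°) = 0.33 × 0.9724 = 0.320892 mm = 320.9 μm.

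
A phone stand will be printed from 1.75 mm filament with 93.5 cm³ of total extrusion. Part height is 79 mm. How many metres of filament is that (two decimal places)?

Cross-section of 1.75 mm filament: π·(1.75/2)² = 2.4053 mm².
L = 93500 mm³ / 2.4053 mm² = 38872.49 mm, i.e. 38.87 m.

38.87 m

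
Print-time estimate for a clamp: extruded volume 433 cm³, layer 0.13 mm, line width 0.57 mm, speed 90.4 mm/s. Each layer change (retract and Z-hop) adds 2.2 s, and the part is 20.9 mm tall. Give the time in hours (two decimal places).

Line area = 0.13 × 0.57, so 0.0741 mm².
Total extruded path = 433000/0.0741 = 5843454.8 mm.
Time extruding = 5843454.8 / 90.4 = 64640 s.
Layer count = ceil(20.9 / 0.13) = 161.
Non-print overhead = 161 × 2.2, so 354.2 s.
Altogether 64640 + 354.2 = 64994.2 s, i.e. 18.05 hours.

18.05 hours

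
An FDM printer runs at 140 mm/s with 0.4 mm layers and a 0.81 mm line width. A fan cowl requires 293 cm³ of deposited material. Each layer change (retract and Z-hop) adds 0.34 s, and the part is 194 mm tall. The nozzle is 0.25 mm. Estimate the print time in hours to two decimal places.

1.84 hours

Extrusion cross-section: 0.4 × 0.81 → 0.324 mm².
Total extruded path = 293000/0.324 = 904321 mm.
Print-move time = 904321 / 140 = 6459.4 s.
Number of layers: 194 / 0.4 → 485 (rounded up).
Non-print overhead = 485 × 0.34, so 164.9 s.
Total = 6459.4 + 164.9 = 6624.3 s = 1.84 hours.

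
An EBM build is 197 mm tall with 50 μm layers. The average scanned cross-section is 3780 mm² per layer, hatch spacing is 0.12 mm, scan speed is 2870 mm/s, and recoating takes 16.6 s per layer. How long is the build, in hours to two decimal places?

Layers = ⌈197/0.05⌉ = 3940.
Scan path per layer = 3780 / 0.12, so 31500 mm.
Scan time per layer = 31500 / 2870 = 10.9756 s.
Time per layer = 10.9756 + 16.6, so 27.5756 s.
Build time = 3940 × 27.5756 = 108647.864 s = 30.18 hours.

30.18 hours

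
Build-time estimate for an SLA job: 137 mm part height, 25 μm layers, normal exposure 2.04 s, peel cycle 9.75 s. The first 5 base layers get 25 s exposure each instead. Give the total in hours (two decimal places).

17.98 hours

Layer count = ceil(137 / 0.025) = 5480.
Base layers = 5 × (25 + 9.75) = 173.75 s.
Normal layers = 5475 × (2.04 + 9.75) = 64550.25 s.
Sum: 173.75 + 64550.25 = 64724 s → 17.98 hours.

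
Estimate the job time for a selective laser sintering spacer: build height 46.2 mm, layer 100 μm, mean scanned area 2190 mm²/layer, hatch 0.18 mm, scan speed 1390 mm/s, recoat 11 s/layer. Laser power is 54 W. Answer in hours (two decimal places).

Number of layers: 46.2 / 0.1 → 462 (rounded up).
Hatch length per layer: 2190 / 0.18 → 12166.7 mm.
Per-layer scan time = 12166.7 / 1390, so 8.753 s.
Per-layer time = 8.753 + 11 = 19.753 s.
Total: 462 × 19.753 s = 9125.886 s → 2.53 hours.

2.53 hours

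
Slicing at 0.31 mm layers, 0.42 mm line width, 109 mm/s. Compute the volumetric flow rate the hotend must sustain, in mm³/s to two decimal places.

14.19

Extrusion cross-section: 0.31 × 0.42 → 0.1302 mm².
Volumetric flow = 109 × 0.1302 = 14.19 mm³/s.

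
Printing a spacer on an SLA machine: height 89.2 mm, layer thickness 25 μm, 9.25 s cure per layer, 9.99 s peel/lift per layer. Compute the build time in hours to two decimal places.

Number of layers: 89.2 / 0.025 → 3568 (rounded up).
Per-layer time = 9.25 + 9.99, so 19.24 s.
Total = 3568 × 19.24 = 68648.32 s = 19.07 hours.

19.07 hours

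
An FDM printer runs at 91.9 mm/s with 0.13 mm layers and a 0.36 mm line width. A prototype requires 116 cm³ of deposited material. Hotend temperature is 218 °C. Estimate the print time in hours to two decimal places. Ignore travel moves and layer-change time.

7.49 hours

Bead cross-section = 0.13 × 0.36 = 0.0468 mm².
Total extruded path = 116000/0.0468 = 2478632.5 mm.
Print-move time = 2478632.5 / 91.9 = 26971 s.
Converting: 26971 s = 7.49 hours.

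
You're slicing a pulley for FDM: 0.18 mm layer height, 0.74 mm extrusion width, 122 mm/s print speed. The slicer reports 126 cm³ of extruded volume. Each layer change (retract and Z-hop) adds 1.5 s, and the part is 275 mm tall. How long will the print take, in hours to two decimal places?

Bead cross-section = 0.18 × 0.74, so 0.1332 mm².
Path length: 126000 mm³ / 0.1332 mm² → 945945.9 mm.
Print-move time: 945945.9 / 122 → 7753.7 s.
Number of layers: 275 / 0.18 → 1528 (rounded up).
Z-hop total: 1528 × 1.5 → 2292 s.
Total = 7753.7 + 2292 = 10045.7 s = 2.79 hours.

2.79 hours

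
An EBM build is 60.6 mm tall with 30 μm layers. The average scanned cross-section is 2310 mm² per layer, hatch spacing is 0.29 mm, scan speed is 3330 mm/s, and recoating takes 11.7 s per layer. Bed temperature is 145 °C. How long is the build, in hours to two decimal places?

7.91 hours

Layers = ⌈60.6/0.03⌉ = 2020.
Scan path per layer = 2310 / 0.29 = 7965.5 mm.
Scan time per layer: 7965.5 / 3330 → 2.392 s.
Time per layer = 2.392 + 11.7, so 14.092 s.
2020 layers × 14.092 s/layer = 28465.84 s, i.e. 7.91 hours.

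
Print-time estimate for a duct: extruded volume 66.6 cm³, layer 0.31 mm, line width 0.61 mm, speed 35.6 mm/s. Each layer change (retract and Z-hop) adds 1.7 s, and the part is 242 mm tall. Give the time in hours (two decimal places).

Line area: 0.31 × 0.61 → 0.1891 mm².
Total extruded path = 66600/0.1891 = 352194.6 mm.
Extrusion time: 352194.6 / 35.6 → 9893.1 s.
Number of layers: 242 / 0.31 → 781 (rounded up).
Z-hop total = 781 × 1.7, so 1327.7 s.
Altogether 9893.1 + 1327.7 = 11220.8 s, i.e. 3.12 hours.

3.12 hours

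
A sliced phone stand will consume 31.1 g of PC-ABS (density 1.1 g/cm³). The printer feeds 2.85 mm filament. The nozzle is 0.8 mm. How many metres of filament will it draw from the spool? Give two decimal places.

Volume = 31.1 g / 1.1 g·cm⁻³ = 28.2727 cm³ = 28272.7 mm³.
A = π r² = π × 1.425² = 6.3794 mm².
L = V/A = 28272.7/6.3794 = 4431.87 mm → 4.43 m.

4.43 m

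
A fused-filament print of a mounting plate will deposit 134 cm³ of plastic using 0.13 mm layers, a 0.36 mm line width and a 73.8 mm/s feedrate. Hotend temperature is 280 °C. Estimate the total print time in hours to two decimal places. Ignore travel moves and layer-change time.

Bead cross-section: 0.13 × 0.36 → 0.0468 mm².
Total extruded path = 134000/0.0468 = 2863247.9 mm.
Print-move time = 2863247.9 / 73.8 = 38797.4 s.
In the requested units: 38797.4 s = 10.78 hours.

10.78 hours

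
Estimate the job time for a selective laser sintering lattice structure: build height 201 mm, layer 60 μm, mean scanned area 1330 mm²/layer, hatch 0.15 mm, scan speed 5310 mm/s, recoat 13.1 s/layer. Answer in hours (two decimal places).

Layer count = ceil(201 / 0.06) = 3350.
Hatch length per layer = 1330 / 0.15, so 8866.7 mm.
Laser time per layer = 8866.7 / 5310, so 1.6698 s.
Time per layer = 1.6698 + 13.1 = 14.7698 s.
Total: 3350 × 14.7698 s = 49478.83 s → 13.74 hours.

13.74 hours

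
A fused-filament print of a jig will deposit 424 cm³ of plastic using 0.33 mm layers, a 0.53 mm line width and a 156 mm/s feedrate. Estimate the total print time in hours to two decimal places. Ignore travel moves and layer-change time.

Extrusion cross-section = 0.33 × 0.53, so 0.1749 mm².
Path length: 424000 mm³ / 0.1749 mm² → 2424242.4 mm.
Extrusion time = 2424242.4 / 156 = 15540 s.
Converting: 15540 s = 4.32 hours.

4.32 hours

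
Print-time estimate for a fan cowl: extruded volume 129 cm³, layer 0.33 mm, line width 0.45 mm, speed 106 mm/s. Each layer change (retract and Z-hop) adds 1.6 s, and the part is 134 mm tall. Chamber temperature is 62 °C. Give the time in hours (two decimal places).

Line area: 0.33 × 0.45 → 0.1485 mm².
Toolpath length = 129 cm³ / 0.1485 mm² = 129000 / 0.1485 = 868686.9 mm.
Time extruding = 868686.9 / 106 = 8195.2 s.
Layer count = ceil(134 / 0.33) = 407.
Non-print overhead = 407 × 1.6, so 651.2 s.
Altogether 8195.2 + 651.2 = 8846.4 s, i.e. 2.46 hours.

2.46 hours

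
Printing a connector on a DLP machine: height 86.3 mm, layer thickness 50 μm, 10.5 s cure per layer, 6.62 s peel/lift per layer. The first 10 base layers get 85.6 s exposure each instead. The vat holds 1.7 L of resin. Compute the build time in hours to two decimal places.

8.42 hours

Layers = ⌈86.3/0.05⌉ = 1726.
Bottom layers = 10 × (85.6 + 6.62) = 922.2 s.
Regular layers: 1716 × (10.5 + 6.62) → 29377.92 s.
Total = 922.2 + 29377.92 = 30300.12 s = 8.42 hours.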